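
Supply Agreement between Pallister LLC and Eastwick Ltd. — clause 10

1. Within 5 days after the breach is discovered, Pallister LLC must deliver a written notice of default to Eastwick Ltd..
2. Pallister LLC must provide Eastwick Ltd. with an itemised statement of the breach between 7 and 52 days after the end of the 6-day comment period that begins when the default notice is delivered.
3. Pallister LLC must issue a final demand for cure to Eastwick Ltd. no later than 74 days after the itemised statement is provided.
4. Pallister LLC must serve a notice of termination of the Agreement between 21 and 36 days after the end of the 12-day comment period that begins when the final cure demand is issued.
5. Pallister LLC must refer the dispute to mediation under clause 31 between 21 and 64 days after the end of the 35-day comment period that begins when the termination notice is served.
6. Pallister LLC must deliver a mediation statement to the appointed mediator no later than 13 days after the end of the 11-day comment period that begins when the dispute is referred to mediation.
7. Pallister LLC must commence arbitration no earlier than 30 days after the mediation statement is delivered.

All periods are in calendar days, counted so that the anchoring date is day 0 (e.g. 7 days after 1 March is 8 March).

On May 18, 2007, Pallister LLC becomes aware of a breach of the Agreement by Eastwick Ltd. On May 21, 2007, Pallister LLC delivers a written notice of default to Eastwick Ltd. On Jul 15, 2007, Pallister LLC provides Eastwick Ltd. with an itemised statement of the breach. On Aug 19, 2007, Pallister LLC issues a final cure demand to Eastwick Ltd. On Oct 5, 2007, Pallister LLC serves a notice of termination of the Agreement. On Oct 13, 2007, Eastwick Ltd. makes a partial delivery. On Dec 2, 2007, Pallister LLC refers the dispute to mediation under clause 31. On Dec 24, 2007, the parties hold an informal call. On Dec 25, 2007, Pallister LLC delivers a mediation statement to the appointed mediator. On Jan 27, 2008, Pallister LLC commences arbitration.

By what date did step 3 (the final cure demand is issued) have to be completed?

Step 3 runs from Jul 15, 2007, when the itemised statement is provided. 74 days after Jul 15, 2007 is Sep 27, 2007.

Sep 27, 2007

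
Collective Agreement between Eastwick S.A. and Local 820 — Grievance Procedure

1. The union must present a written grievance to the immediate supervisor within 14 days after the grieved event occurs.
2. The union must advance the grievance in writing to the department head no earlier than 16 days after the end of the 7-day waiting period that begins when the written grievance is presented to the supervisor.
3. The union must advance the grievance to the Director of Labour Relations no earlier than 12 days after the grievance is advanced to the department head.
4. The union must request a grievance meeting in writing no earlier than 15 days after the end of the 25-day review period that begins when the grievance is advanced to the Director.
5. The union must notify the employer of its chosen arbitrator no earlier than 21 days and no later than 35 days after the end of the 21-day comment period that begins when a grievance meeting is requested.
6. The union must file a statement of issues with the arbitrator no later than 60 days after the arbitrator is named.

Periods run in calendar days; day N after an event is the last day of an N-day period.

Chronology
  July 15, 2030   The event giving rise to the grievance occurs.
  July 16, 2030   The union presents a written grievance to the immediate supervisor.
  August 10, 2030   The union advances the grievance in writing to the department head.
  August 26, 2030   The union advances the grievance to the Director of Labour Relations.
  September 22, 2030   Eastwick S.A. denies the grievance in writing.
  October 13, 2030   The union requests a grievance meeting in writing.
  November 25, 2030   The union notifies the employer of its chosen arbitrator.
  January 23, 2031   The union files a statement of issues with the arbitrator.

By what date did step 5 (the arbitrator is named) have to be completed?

December 8, 2030

A grievance meeting is requested on October 13, 2030; the 21-day comment period therefore ends November 3, 2030, and step 5 runs from that date. The window is 21–35 days after November 3, 2030; it closes on December 8, 2030.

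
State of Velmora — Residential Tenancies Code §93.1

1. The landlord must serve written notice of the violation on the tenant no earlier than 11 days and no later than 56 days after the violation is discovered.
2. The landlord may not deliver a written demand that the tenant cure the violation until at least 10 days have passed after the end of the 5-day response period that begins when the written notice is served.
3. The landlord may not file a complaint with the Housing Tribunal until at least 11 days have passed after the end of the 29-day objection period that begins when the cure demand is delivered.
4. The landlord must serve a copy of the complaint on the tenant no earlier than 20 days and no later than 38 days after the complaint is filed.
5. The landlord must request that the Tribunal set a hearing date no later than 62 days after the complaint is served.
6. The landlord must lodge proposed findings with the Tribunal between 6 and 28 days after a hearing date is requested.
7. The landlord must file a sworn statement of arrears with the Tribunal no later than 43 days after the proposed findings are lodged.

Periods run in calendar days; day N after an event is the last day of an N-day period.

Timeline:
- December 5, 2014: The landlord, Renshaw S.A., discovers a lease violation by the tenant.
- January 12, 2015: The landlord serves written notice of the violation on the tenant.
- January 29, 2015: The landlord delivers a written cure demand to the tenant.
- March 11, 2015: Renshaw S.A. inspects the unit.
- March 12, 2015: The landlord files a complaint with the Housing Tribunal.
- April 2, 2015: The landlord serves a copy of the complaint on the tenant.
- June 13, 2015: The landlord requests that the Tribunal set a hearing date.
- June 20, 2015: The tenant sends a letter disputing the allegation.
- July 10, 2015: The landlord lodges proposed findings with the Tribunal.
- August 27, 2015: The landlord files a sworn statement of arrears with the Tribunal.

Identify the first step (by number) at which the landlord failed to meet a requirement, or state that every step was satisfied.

Step 5

Step 1: the window is 11–56 days after December 5, 2014 (when the violation is discovered), so December 16, 2014 through January 30, 2015; done January 12, 2015, which is between those dates.
Step 2: the earliest permitted date is 10 days after January 17, 2015 (end of the 5-day response period, which began when the written notice is served on January 12, 2015), i.e. January 27, 2015; January 29, 2015 is on or after that date.
Step 3: the earliest permitted date is 11 days after February 27, 2015 (end of the 29-day objection period, which began when the cure demand is delivered on January 29, 2015), i.e. March 10, 2015; done March 12, 2015 — permitted.
Step 4: the window is 20–38 days after March 12, 2015 (when the complaint is filed), so April 1, 2015 through April 19, 2015; April 2, 2015 falls inside that range.
Step 5: 62 days after April 2, 2015 (when the complaint is served) is June 3, 2015; done June 13, 2015 — 10 days late.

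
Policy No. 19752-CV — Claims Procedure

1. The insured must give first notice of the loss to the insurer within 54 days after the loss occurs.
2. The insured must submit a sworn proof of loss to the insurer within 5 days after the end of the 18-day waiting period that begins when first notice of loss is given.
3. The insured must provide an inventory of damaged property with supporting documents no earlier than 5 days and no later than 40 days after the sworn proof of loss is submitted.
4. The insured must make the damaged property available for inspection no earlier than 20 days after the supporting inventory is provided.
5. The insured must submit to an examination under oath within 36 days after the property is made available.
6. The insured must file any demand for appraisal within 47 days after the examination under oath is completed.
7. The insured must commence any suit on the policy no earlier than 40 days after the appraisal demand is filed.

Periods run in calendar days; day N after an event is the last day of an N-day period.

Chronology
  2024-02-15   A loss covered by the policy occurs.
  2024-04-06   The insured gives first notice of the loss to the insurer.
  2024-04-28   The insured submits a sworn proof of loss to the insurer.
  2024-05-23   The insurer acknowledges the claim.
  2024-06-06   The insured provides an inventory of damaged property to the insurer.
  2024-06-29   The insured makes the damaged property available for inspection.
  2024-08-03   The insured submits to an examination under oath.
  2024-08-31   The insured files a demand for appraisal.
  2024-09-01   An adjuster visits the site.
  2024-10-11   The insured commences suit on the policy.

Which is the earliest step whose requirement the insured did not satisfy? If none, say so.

None — every step was satisfied

Step 1: 54 days after 2024-02-15 (when the loss occurs) is 2024-04-09; 2024-04-06 is within that limit.
Step 2: 5 days after 2024-04-24 (end of the 18-day waiting period, which began when first notice of loss is given on 2024-04-06) is 2024-04-29; 2024-04-28 is within that limit.
Step 3: the window is 5–40 days after 2024-04-28 (when the sworn proof of loss is submitted), so 2024-05-03 through 2024-06-07; done 2024-06-06, which is between those dates.
Step 4: the earliest permitted date is 20 days after 2024-06-06 (when the supporting inventory is provided), i.e. 2024-06-26; done 2024-06-29, after the minimum wait.
Step 5: 36 days after 2024-06-29 (when the property is made available) is 2024-08-04; 2024-08-03 is within that limit.
Step 6: 47 days after 2024-08-03 (when the examination under oath is completed) is 2024-09-19; 2024-08-31 is within that limit.
Step 7: the earliest permitted date is 40 days after 2024-08-31 (when the appraisal demand is filed), i.e. 2024-10-10; done 2024-10-11 — permitted.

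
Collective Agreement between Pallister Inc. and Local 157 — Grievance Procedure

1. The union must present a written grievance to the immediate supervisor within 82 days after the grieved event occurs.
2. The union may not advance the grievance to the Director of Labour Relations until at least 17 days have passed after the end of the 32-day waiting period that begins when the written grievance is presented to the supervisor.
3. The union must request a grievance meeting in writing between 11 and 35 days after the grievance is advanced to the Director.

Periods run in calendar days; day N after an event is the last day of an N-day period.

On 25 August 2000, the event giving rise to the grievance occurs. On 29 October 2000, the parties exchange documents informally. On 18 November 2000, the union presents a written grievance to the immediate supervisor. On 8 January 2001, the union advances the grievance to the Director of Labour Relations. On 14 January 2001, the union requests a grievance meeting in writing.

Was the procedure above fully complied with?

Step 1 — counting 82 days from 25 August 2000 (when the grieved event occurs) gives a deadline of 15 November 2000; done 18 November 2000 — 3 days late.
Later steps need not be reached.

No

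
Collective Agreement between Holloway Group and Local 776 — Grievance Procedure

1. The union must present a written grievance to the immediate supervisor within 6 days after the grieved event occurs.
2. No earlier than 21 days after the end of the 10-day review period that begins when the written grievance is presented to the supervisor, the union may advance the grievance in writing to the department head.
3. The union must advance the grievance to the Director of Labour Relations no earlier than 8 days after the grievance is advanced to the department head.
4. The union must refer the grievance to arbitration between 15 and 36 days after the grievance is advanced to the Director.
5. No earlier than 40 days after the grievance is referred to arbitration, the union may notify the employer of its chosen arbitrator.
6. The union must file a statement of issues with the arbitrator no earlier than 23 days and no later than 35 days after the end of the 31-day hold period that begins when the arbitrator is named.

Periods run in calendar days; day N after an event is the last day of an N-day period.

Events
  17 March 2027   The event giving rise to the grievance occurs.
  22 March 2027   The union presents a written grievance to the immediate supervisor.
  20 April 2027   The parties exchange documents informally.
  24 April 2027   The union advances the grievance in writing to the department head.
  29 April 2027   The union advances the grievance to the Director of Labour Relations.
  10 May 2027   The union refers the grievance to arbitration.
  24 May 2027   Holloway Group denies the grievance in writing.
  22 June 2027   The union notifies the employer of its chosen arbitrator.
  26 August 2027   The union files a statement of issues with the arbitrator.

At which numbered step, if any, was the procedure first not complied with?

Step 1 — counting 6 days from 17 March 2027 (when the grieved event occurs) gives a deadline of 23 March 2027; 22 March 2027 is within that limit.
Step 2 — must wait 21 days from 1 April 2027 (end of the 10-day review period, which began when the written grievance is presented to the supervisor on 22 March 2027), so not before 22 April 2027; done 24 April 2027, after the minimum wait.
Step 3 — must wait 8 days from 24 April 2027 (when the grievance is advanced to the department head), so not before 2 May 2027; done 29 April 2027 — 3 days too early.
That is the first point of non-compliance.

Step 3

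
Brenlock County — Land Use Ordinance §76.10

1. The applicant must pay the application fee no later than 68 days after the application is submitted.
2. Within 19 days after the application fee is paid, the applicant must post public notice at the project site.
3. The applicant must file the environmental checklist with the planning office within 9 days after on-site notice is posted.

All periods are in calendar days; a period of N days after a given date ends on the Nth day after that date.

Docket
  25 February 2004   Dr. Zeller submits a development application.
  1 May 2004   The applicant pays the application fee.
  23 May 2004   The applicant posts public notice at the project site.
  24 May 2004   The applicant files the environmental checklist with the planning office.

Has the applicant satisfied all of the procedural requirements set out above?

No

Step 1: 68 days after 25 February 2004 (when the application is submitted) is 3 May 2004; completed 1 May 2004, before the deadline.
Step 2: 19 days after 1 May 2004 (when the application fee is paid) is 20 May 2004; done 23 May 2004 — 3 days late.
No need to go further; step 2 was not satisfied.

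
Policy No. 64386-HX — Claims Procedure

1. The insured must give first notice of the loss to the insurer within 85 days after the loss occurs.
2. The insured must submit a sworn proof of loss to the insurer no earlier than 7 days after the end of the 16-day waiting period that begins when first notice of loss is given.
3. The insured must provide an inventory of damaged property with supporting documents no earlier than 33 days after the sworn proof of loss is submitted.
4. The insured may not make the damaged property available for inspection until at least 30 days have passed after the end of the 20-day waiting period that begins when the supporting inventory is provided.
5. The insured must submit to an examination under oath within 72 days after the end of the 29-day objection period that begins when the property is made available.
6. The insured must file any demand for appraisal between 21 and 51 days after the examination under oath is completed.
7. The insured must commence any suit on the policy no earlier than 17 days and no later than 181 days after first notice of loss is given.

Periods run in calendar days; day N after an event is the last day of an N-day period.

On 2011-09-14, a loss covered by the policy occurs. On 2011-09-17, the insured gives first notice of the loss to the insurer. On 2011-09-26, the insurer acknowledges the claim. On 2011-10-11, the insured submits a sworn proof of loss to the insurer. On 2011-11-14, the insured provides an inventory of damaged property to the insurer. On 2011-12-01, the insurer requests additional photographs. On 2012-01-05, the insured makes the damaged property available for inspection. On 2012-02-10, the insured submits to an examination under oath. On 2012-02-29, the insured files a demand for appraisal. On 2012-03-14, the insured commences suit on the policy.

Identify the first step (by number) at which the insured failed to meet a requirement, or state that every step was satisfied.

Step 1: 85 days after 2011-09-14 (when the loss occurs) is 2011-12-08; done 2011-09-17 — timely.
Step 2: the earliest permitted date is 7 days after 2011-10-03 (end of the 16-day waiting period, which began when first notice of loss is given on 2011-09-17), i.e. 2011-10-10; done 2011-10-11 — permitted.
Step 3: the earliest permitted date is 33 days after 2011-10-11 (when the sworn proof of loss is submitted), i.e. 2011-11-13; done 2011-11-14, after the minimum wait.
Step 4: the earliest permitted date is 30 days after 2011-12-04 (end of the 20-day waiting period, which began when the supporting inventory is provided on 2011-11-14), i.e. 2012-01-03; 2012-01-05 is on or after that date.
Step 5: 72 days after 2012-02-03 (end of the 29-day objection period, which began when the property is made available on 2012-01-05) is 2012-04-15; done 2012-02-10 — timely.
Step 6: the window is 21–51 days after 2012-02-10 (when the examination under oath is completed), so 2012-03-02 through 2012-04-01; 2012-02-29 is 2 days too early.
The procedure was therefore not followed at step 6.

Step 6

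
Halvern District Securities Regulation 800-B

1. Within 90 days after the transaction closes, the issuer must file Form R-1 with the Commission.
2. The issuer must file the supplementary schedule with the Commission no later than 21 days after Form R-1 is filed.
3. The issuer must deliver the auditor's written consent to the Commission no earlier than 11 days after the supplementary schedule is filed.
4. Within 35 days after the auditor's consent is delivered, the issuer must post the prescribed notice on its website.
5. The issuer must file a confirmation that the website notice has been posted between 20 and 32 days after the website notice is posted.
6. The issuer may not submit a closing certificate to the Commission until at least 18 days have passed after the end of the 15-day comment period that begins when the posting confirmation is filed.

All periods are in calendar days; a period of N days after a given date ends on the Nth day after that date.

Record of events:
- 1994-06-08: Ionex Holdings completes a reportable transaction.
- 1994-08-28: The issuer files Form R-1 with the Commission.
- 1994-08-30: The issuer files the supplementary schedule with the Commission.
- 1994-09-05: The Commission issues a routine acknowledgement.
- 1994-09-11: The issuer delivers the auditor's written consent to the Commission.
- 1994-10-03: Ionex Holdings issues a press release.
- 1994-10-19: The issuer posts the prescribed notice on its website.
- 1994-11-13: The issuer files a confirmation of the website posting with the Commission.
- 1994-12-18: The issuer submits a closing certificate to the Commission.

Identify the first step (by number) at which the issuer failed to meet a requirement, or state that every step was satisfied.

Step 4

(1) due by 1994-06-08 + 90 days = 1994-09-06; completed 1994-08-28, before the deadline.
(2) due by 1994-08-28 + 21 days = 1994-09-18; done 1994-08-30 — timely.
(3) permitted from 1994-08-30 + 11 days = 1994-09-10 onward; done 1994-09-11, after the minimum wait.
(4) due by 1994-09-11 + 35 days = 1994-10-16; 1994-10-19 misses that deadline by 3 days.
The analysis stops there.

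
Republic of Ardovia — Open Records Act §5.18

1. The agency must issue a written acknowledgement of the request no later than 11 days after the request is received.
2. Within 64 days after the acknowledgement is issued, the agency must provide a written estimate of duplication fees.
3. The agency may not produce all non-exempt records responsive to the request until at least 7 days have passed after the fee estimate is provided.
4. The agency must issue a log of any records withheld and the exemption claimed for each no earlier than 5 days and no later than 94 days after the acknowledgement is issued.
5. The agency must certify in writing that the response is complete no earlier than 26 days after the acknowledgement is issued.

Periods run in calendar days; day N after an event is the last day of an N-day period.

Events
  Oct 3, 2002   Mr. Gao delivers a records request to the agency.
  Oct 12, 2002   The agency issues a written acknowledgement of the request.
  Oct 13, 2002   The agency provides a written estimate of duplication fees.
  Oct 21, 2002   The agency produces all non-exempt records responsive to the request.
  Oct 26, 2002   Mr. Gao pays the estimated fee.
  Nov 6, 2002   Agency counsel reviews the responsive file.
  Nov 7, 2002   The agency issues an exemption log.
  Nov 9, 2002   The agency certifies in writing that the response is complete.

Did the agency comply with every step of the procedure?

Yes

(1) due by Oct 3, 2002 + 11 days = Oct 14, 2002; done Oct 12, 2002 — timely.
(2) due by Oct 12, 2002 + 64 days = Dec 15, 2002; Oct 13, 2002 is within that limit.
(3) permitted from Oct 13, 2002 + 7 days = Oct 20, 2002 onward; Oct 21, 2002 is on or after that date.
(4) the permitted window runs from Oct 12, 2002 + 5 = Oct 17, 2002 to Oct 12, 2002 + 94 = Jan 14, 2003; done Nov 7, 2002 — within the window.
(5) permitted from Oct 12, 2002 + 26 days = Nov 7, 2002 onward; done Nov 9, 2002 — permitted.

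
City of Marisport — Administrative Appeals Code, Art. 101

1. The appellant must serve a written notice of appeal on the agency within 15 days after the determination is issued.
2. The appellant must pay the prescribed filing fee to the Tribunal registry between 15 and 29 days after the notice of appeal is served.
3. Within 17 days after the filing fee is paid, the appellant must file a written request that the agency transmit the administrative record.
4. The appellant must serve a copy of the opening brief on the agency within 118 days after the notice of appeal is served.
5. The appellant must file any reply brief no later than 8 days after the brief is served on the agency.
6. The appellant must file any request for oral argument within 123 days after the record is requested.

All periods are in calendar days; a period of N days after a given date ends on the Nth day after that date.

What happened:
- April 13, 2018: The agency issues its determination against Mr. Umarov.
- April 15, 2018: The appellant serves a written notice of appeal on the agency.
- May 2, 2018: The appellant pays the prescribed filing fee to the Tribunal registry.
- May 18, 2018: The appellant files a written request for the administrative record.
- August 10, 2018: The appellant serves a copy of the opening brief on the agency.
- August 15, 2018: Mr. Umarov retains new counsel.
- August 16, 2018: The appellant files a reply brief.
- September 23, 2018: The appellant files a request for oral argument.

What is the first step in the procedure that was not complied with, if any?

Step 6

(1) due by April 13, 2018 + 15 days = April 28, 2018; done April 15, 2018 — timely.
(2) the permitted window runs from April 15, 2018 + 15 = April 30, 2018 to April 15, 2018 + 29 = May 14, 2018; May 2, 2018 falls inside that range.
(3) due by May 2, 2018 + 17 days = May 19, 2018; done May 18, 2018 — timely.
(4) due by April 15, 2018 + 118 days = August 11, 2018; August 10, 2018 is within that limit.
(5) due by August 10, 2018 + 8 days = August 18, 2018; completed August 16, 2018, before the deadline.
(6) due by May 18, 2018 + 123 days = September 18, 2018; done September 23, 2018 — 5 days late.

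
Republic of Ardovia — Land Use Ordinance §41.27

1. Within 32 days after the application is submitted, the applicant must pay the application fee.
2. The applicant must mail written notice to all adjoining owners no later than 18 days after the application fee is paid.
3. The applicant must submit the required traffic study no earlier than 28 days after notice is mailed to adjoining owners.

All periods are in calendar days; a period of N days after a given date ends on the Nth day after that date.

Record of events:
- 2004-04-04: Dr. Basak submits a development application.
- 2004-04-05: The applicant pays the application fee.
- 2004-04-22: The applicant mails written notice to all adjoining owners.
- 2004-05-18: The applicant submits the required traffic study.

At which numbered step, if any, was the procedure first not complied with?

Step 3

Step 1 — counting 32 days from 2004-04-04 (when the application is submitted) gives a deadline of 2004-05-06; completed 2004-04-05, before the deadline.
Step 2 — counting 18 days from 2004-04-05 (when the application fee is paid) gives a deadline of 2004-04-23; done 2004-04-22 — timely.
Step 3 — must wait 28 days from 2004-04-22 (when notice is mailed to adjoining owners), so not before 2004-05-20; acted on 2004-05-18, 2 days prematurely.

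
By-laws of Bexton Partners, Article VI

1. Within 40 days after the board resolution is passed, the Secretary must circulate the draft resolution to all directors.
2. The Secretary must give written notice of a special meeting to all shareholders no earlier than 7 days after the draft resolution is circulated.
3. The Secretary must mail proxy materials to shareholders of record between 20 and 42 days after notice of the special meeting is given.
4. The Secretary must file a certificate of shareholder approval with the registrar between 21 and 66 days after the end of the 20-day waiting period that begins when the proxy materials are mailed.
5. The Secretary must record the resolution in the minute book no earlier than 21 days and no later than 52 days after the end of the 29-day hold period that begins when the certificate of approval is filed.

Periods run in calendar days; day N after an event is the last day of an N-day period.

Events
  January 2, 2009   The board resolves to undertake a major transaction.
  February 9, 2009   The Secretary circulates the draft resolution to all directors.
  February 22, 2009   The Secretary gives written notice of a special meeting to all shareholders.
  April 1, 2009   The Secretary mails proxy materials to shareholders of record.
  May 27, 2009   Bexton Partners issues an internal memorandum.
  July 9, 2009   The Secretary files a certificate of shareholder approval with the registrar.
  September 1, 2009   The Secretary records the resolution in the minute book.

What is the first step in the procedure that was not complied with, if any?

Step 1 — counting 40 days from January 2, 2009 (when the board resolution is passed) gives a deadline of February 11, 2009; completed February 9, 2009, before the deadline.
Step 2 — must wait 7 days from February 9, 2009 (when the draft resolution is circulated), so not before February 16, 2009; February 22, 2009 is on or after that date.
Step 3 — 20 and 42 days from February 22, 2009 (when notice of the special meeting is given) are March 14, 2009 and April 5, 2009 respectively; done April 1, 2009, which is between those dates.
Step 4 — 21 and 66 days from April 21, 2009 (end of the 20-day waiting period, which began when the proxy materials are mailed on April 1, 2009) are May 12, 2009 and June 26, 2009 respectively; done July 9, 2009 — 13 days after the window closed.
The analysis stops there.

Step 4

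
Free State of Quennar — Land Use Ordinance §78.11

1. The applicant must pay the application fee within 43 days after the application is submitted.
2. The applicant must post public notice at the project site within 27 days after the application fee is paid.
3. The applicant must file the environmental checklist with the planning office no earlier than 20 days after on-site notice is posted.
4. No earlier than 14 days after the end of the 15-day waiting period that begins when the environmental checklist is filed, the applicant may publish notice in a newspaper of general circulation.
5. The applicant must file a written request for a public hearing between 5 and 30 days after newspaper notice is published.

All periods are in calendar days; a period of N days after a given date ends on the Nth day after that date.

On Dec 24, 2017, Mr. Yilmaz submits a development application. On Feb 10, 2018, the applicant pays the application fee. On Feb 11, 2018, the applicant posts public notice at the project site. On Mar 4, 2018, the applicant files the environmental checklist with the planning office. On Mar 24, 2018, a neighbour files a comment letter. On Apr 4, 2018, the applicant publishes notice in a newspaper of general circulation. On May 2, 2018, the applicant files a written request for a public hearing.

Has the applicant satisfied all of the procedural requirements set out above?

Step 1 — counting 43 days from Dec 24, 2017 (when the application is submitted) gives a deadline of Feb 5, 2018; not done until Feb 10, 2018, 5 days after the deadline.

No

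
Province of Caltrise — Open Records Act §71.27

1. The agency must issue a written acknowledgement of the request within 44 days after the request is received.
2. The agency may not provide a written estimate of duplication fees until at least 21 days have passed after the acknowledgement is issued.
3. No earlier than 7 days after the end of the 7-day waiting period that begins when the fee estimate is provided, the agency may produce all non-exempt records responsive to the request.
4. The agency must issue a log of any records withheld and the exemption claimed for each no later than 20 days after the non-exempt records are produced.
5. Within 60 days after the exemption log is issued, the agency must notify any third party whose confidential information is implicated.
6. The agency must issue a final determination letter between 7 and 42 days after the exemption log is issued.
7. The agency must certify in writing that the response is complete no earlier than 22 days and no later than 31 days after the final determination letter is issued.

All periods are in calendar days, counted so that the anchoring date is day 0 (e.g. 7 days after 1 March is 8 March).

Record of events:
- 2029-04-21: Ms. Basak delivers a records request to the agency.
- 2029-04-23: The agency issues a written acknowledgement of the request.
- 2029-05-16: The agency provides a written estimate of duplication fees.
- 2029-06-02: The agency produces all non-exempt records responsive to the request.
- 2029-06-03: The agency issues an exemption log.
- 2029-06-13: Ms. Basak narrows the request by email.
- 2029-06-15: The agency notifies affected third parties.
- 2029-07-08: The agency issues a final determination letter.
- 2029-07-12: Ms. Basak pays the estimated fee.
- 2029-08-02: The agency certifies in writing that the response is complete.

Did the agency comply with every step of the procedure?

Step 1 — counting 44 days from 2029-04-21 (when the request is received) gives a deadline of 2029-06-04; done 2029-04-23 — timely.
Step 2 — must wait 21 days from 2029-04-23 (when the acknowledgement is issued), so not before 2029-05-14; 2029-05-16 is on or after that date.
Step 3 — must wait 7 days from 2029-05-23 (end of the 7-day waiting period, which began when the fee estimate is provided on 2029-05-16), so not before 2029-05-30; 2029-06-02 is on or after that date.
Step 4 — counting 20 days from 2029-06-02 (when the non-exempt records are produced) gives a deadline of 2029-06-22; completed 2029-06-03, before the deadline.
Step 5 — counting 60 days from 2029-06-03 (when the exemption log is issued) gives a deadline of 2029-08-02; done 2029-06-15 — timely.
Step 6 — 7 and 42 days from 2029-06-03 (when the exemption log is issued) are 2029-06-10 and 2029-07-15 respectively; done 2029-07-08 — within the window.
Step 7 — 22 and 31 days from 2029-07-08 (when the final determination letter is issued) are 2029-07-30 and 2029-08-08 respectively; done 2029-08-02, which is between those dates.

Yes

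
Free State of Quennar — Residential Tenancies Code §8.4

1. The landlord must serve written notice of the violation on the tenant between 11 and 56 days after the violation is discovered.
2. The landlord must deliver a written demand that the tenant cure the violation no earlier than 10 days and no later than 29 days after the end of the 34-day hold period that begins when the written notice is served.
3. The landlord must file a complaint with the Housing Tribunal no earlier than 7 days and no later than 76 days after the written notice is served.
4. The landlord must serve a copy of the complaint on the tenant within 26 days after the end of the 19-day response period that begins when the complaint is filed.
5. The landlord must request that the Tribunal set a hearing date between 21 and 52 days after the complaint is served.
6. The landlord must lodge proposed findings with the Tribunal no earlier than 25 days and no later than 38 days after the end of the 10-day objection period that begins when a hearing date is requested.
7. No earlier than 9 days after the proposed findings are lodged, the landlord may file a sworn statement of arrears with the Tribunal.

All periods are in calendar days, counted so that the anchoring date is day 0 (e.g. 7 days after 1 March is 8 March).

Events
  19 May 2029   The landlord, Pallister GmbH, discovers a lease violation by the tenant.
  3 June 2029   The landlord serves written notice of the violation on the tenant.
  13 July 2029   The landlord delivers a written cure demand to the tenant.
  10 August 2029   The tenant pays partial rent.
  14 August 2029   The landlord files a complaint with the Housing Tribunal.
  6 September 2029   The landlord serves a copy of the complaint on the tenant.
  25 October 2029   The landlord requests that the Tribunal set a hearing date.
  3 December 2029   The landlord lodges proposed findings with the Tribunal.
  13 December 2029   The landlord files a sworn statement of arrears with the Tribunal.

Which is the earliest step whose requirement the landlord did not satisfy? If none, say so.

Step 2

Step 1: the window is 11–56 days after 19 May 2029 (when the violation is discovered), so 30 May 2029 through 14 July 2029; 3 June 2029 falls inside that range.
Step 2: the window is 10–29 days after 7 July 2029 (end of the 34-day hold period, which began when the written notice is served on 3 June 2029), so 17 July 2029 through 5 August 2029; 13 July 2029 is 4 days too early.
That is the first point of non-compliance.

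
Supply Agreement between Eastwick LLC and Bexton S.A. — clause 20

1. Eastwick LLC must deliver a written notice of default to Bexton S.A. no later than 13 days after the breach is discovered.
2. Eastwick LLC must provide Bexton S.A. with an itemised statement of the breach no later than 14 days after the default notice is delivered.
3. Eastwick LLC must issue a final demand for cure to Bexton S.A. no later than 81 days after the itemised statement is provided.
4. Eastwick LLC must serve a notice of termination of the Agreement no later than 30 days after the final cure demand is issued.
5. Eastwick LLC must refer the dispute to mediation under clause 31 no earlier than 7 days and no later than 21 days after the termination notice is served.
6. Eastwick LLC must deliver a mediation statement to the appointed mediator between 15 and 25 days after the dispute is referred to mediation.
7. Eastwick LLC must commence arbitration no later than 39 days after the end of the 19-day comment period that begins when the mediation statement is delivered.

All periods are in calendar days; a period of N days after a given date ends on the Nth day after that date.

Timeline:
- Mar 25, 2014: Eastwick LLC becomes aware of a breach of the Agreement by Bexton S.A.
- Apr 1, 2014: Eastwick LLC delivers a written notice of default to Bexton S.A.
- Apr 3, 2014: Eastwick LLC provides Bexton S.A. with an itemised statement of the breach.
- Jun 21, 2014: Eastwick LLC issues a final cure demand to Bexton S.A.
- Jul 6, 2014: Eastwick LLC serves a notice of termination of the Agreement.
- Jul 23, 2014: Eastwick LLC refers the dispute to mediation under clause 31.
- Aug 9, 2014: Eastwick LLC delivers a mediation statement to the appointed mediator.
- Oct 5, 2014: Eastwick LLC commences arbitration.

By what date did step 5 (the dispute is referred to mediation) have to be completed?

Step 5 runs from Jul 6, 2014, when the termination notice is served. The window is 7–21 days after Jul 6, 2014; it closes on Jul 27, 2014.

Jul 27, 2014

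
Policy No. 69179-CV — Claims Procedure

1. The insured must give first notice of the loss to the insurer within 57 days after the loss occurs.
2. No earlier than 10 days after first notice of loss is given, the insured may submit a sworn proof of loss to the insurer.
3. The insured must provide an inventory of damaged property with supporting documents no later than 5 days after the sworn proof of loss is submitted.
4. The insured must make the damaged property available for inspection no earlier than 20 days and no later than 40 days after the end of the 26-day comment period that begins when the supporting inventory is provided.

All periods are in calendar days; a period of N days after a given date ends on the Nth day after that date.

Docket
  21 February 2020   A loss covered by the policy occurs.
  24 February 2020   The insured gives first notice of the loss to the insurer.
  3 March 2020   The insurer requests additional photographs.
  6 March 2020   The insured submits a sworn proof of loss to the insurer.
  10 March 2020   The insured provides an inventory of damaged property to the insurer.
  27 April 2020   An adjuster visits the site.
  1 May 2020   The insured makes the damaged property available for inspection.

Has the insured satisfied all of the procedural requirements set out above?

(1) due by 21 February 2020 + 57 days = 18 April 2020; done 24 February 2020 — timely.
(2) permitted from 24 February 2020 + 10 days = 5 March 2020 onward; done 6 March 2020 — permitted.
(3) due by 6 March 2020 + 5 days = 11 March 2020; 10 March 2020 is within that limit.
(4) the permitted window runs from 5 April 2020 + 20 = 25 April 2020 to 5 April 2020 + 40 = 15 May 2020; 1 May 2020 falls inside that range.

Yes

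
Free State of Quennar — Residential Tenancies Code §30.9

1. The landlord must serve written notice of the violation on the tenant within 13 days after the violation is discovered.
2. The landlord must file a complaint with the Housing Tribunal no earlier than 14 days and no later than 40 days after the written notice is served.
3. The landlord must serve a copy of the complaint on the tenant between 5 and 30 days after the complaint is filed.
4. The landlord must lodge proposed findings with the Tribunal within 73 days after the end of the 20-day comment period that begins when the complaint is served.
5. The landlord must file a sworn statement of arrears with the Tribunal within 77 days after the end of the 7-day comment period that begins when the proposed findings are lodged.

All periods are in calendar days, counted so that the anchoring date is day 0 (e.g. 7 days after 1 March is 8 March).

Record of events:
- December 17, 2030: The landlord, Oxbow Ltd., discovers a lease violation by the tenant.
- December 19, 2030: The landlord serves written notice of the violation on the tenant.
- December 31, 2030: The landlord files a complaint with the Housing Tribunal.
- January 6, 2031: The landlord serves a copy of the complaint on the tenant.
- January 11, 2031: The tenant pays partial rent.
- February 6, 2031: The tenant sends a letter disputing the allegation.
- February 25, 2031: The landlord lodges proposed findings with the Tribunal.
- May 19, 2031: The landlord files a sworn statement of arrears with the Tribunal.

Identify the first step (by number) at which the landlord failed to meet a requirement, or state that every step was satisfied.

Step 1: 13 days after December 17, 2030 (when the violation is discovered) is December 30, 2030; December 19, 2030 is within that limit.
Step 2: the window is 14–40 days after December 19, 2030 (when the written notice is served), so January 2, 2031 through January 28, 2031; done December 31, 2030 — 2 days before the window opened.

Step 2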